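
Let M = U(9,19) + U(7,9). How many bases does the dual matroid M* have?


(M1+M2)* = M1* + M2*.
M1* = U(10,19), bases: C(19,10) = 92378.
M2* = U(2,9), bases: C(9,2) = 36.
|B(M*)| = 92378 * 36 = 3325608.

3325608


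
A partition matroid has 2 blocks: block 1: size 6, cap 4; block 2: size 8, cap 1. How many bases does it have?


A basis picks exactly ci elements from block i.
Number of bases = product of C(|Si|, ci).
= C(6,4) * C(8,1)
= 15 * 8
= 120.

120


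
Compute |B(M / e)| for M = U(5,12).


Contracting e from U(5,12) gives U(4,11).
Bases of U(4,11) = (11 choose 4) = 330.

330


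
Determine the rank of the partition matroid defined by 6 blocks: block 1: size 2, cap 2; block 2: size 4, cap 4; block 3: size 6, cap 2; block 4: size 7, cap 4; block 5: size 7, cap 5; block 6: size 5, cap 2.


Rank of a partition matroid = sum of min(|Si|, ci) for each block.
= min(2,2) + min(4,4) + min(6,2) + min(7,4) + min(7,5) + min(5,2)
= 2 + 4 + 2 + 4 + 5 + 2
= 19.

19


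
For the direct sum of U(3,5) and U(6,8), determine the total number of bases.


Bases of a direct sum M1 + M2: |B| = |B(M1)| * |B(M2)|.
|B(U(3,5))| = C(5,3) = 10.
|B(U(6,8))| = C(8,6) = 28.
Total bases = 10 * 28 = 280.

280


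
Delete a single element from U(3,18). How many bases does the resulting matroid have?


Deleting e from U(3,18) gives U(3,17) since n > r.
Bases of U(3,17) = (17 choose 3) = 680.

680


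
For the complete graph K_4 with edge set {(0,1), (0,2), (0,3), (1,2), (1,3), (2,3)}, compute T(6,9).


T(K_4; x,y) = x^3 + 3x^2 + 4xy + 2x + y^3 + 3y^2 + 2y.
Substituting x=6, y=9:
= 216 + 108 + 216 + 12 + 729 + 243 + 18
= 1542.

1542


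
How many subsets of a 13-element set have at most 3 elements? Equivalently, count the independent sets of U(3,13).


Independent sets of U(3,13) are all subsets of size <= 3.
Count = C(13,0) + C(13,1) + C(13,2) + C(13,3)
     = 1 + 13 + 78 + 286
     = 378.

378


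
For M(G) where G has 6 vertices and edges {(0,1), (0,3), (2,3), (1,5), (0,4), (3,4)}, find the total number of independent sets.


An independent set in a graphic matroid is an acyclic edge subset.
G has 6 vertices and 6 edges.
Enumerate all 2^6 = 64 subsets, checking for acyclicity.
Total independent sets = 56.

56


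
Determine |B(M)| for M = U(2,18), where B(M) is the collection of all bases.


Bases of U(2,18) are all 2-element subsets of the 18-element ground set.
Number of bases = C(18,2).
(18 choose 2) = 153.

153


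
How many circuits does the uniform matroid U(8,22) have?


In U(8,22), circuits are the (9)-element subsets.
Any set of 9 elements is dependent, and removing any one element gives
an independent set of size 8, so it is a minimal dependent set.
Number of circuits = (22 choose 9) = 497420.

497420


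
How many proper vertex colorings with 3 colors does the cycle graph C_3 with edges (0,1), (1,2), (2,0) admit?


P(C_3, k) = (k-1)^3 + (-1)^3*(k-1).
P(3) = (2)^3 - 2
= 8 - 2 = 6.

6


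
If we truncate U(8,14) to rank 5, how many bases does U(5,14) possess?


Truncating U(8,14) to rank 5 gives U(5,14).
Bases of U(5,14) are all 5-element subsets of 14 elements.
Number of bases = C(14,5) = 14! / (5! * 9!) = 2002.

2002


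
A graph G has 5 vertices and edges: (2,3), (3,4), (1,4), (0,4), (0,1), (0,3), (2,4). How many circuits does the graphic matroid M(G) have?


A circuit in a graphic matroid = edge set of a simple cycle.
G has 5 vertices and 7 edges.
Enumerating all minimal edge subsets forming cycles...
Total circuits found: 6.

6


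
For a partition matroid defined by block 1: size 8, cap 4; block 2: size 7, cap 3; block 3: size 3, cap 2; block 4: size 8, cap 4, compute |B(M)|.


A basis picks exactly ci elements from block i.
Number of bases = product of C(|Si|, ci).
= C(8,4) * C(7,3) * C(3,2) * C(8,4)
= 70 * 35 * 3 * 70
= 514500.

514500


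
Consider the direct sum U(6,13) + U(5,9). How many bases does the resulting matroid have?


Bases of a direct sum M1 + M2: |B| = |B(M1)| * |B(M2)|.
|B(U(6,13))| = C(13,6) = 1716.
|B(U(5,9))| = C(9,5) = 126.
Total bases = 1716 * 126 = 216216.

216216


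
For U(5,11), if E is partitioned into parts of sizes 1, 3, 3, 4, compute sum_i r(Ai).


r(Ai) = min(|Ai|, 5) for each part.
Sum = min(1,5) + min(3,5) + min(3,5) + min(4,5)
    = 1 + 3 + 3 + 4
    = 11.

11


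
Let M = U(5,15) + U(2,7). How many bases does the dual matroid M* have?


(M1+M2)* = M1* + M2*.
M1* = U(10,15), bases: C(15,10) = 3003.
M2* = U(5,7), bases: C(7,5) = 21.
|B(M*)| = 3003 * 21 = 63063.

63063


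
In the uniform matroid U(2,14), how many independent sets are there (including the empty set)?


Independent sets of U(2,14) are all subsets of size <= 2.
Count = (14 choose 0) + (14 choose 1) + (14 choose 2)
     = 1 + 14 + 91
     = 106.

106


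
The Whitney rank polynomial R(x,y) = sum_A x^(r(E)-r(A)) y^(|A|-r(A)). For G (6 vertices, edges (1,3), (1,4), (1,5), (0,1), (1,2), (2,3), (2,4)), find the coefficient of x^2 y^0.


R(x,y) = sum over A in 2^E of x^(r(E)-r(A)) * y^(|A|-r(A)).
G has 6 vertices, 7 edges. r(E) = 5.
Enumerate all 2^7 = 128 subsets.
Count subsets with r(E)-r(A)=2 and |A|-r(A)=0: 33.

33


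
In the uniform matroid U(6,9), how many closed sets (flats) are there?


Flats of U(6,9): every subset of size < 6 is a flat, plus E itself.
Count = C(9,0) + C(9,1) + C(9,2) + C(9,3) + C(9,4) + C(9,5) + 1
     = 1 + 9 + 36 + 84 + 126 + 126 + 1
     = 383.

383


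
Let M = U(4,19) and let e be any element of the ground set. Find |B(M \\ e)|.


Deleting e from U(4,19) gives U(4,18) since n > r.
Bases of U(4,18) = C(18,4) = (18 * 17 * 16 * 15) / (1 * 2 * 3 * 4) = 3060.

3060


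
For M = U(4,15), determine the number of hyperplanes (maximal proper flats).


Hyperplanes of U(4,15) are flats of rank 3.
In a uniform matroid, these are exactly the (3)-element subsets.
Count = (15 choose 3) = 455.

455


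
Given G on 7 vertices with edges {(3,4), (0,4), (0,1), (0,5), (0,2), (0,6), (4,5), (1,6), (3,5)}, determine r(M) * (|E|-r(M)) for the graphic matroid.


r(M) = |V| - c = 7 - 1 = 6.
nullity = |E| - r(M) = 9 - 6 = 3.
Product = 6 * 3 = 18.

18


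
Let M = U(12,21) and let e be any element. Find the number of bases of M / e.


Contracting e from U(12,21) gives U(11,20).
Bases of U(11,20) = C(20,11) = 20! / (11! * 9!) = 167960.

167960


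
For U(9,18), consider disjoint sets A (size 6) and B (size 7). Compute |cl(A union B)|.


|A union B| = 6 + 7 = 13 (disjoint).
In U(9,18), cl(S) = S if |S| < 9, else cl(S) = E.
Since 13 >= 9, cl(A union B) = E.
|cl(A union B)| = 18.

18


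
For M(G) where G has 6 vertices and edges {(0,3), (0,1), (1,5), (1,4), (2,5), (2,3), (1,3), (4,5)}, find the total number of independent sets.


An independent set in a graphic matroid is an acyclic edge subset.
G has 6 vertices and 8 edges.
Enumerate all 2^8 = 256 subsets, checking for acyclicity.
Total independent sets = 180.

180


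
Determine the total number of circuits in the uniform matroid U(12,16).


In U(12,16), circuits are the (13)-element subsets.
Any set of 13 elements is dependent, and removing any one element gives
an independent set of size 12, so it is a minimal dependent set.
Number of circuits = C(16,13) = 16! / (13! * 3!) = 560.

560


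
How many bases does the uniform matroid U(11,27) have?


Bases of U(11,27) are all 11-element subsets of the 27-element ground set.
Number of bases = C(27,11).
(27 choose 11) = 13037895.

13037895


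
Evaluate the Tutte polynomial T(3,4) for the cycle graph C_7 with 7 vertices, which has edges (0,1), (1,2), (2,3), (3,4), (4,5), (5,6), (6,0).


T(C_7; x,y) = x + x^2 + ... + x^(6) + y.
T(3,4) = 3^1 + 3^2 + 3^3 + 3^4 + 3^5 + 3^6 + 4
= 3 + 9 + 27 + 81 + 243 + 729 + 4
= 1096.

1096


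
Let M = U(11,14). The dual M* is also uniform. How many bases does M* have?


The dual of U(r,n) is U(n-r, n) = U(3,14).
Bases of U(3,14) are all (3)-element subsets.
|B(M*)| = (14 choose 3) = 364.

364


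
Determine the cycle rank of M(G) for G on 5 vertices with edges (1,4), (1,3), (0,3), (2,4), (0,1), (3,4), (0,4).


Cycle rank (nullity) = |E| - r(M) = |E| - (|V| - c).
|E| = 7, |V| = 5, c = 1.
Nullity = 7 - (5 - 1) = 7 - 4 = 3.

3


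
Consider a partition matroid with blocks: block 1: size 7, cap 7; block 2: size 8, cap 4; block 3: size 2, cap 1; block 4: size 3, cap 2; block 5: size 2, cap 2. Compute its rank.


Rank of a partition matroid = sum of min(|Si|, ci) for each block.
= min(7,7) + min(8,4) + min(2,1) + min(3,2) + min(2,2)
= 7 + 4 + 1 + 2 + 2
= 16.

16


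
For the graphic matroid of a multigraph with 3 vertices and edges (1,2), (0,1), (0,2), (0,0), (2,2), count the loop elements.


In a graphic matroid, a loop is a self-loop edge (u,u) with rank 0.
Examining all 5 edges for self-loops...
Self-loops found: (0,0), (2,2)
Number of loops = 2.

2


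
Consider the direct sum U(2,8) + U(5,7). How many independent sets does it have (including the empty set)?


For a direct sum, |I(M1+M2)| = |I(M1)| * |I(M2)|.
|I(U(2,8))| = sum C(8,k) for k=0..2 = 37.
|I(U(5,7))| = sum C(7,k) for k=0..5 = 120.
Total = 37 * 120 = 4440.

4440


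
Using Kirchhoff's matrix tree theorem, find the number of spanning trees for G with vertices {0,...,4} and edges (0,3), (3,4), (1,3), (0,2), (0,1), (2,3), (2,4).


By Kirchhoff's matrix tree theorem, the number of spanning trees equals
the determinant of any cofactor of the Laplacian matrix L.
G has 5 vertices and 7 edges.
Computing the (4 x 4) cofactor determinant gives 21.

21


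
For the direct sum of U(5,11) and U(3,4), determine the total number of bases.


Bases of a direct sum M1 + M2: |B| = |B(M1)| * |B(M2)|.
|B(U(5,11))| = C(11,5) = 462.
|B(U(3,4))| = C(4,3) = 4.
Total bases = 462 * 4 = 1848.

1848


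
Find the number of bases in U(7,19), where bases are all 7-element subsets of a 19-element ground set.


Bases of U(7,19) are all 7-element subsets of the 19-element ground set.
Number of bases = C(19,7).
C(19,7) = 19! / (7! * 12!) = 50388.

50388


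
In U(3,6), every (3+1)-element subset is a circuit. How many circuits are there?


In U(3,6), circuits are the (4)-element subsets.
Any set of 4 elements is dependent, and removing any one element gives
an independent set of size 3, so it is a minimal dependent set.
Number of circuits = C(6,4) = 6! / (4! * 2!) = 15.

15


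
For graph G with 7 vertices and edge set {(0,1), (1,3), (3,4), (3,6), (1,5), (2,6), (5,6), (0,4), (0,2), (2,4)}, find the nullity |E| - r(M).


Cycle rank (nullity) = |E| - r(M) = |E| - (|V| - c).
|E| = 10, |V| = 7, c = 1.
Nullity = 10 - (7 - 1) = 10 - 6 = 4.

4


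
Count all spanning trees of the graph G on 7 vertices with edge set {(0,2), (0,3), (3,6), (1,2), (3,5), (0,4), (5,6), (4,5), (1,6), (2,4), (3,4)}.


By Kirchhoff's matrix tree theorem, the number of spanning trees equals
the determinant of any cofactor of the Laplacian matrix L.
G has 7 vertices and 11 edges.
Computing the (6 x 6) cofactor determinant gives 185.

185


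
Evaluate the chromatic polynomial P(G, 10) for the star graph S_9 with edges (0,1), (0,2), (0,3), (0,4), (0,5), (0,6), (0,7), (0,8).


P(tree, k) = k * (k-1)^(8) for any tree on 9 vertices.
P(10) = 10 * 9^8 = 10 * 43046721 = 430467210.

430467210


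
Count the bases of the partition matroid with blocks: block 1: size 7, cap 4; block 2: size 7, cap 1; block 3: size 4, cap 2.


A basis picks exactly ci elements from block i.
Number of bases = product of C(|Si|, ci).
= C(7,4) * C(7,1) * C(4,2)
= 35 * 7 * 6
= 1470.

1470


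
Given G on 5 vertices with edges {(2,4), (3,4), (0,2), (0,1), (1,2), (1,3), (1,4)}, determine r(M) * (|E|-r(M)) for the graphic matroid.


r(M) = |V| - c = 5 - 1 = 4.
nullity = |E| - r(M) = 7 - 4 = 3.
Product = 4 * 3 = 12.

12


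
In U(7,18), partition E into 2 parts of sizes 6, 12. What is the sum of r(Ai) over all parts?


r(Ai) = min(|Ai|, 7) for each part.
Sum = min(6,7) + min(12,7)
    = 6 + 7
    = 13.

13


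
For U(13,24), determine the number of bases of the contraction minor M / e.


Contracting e from U(13,24) gives U(12,23).
Bases of U(12,23) = (23 choose 12) = 1352078.

1352078


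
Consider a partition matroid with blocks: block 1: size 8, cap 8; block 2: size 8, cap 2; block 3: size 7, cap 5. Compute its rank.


Rank of a partition matroid = sum of min(|Si|, ci) for each block.
= min(8,8) + min(8,2) + min(7,5)
= 8 + 2 + 5
= 15.

15


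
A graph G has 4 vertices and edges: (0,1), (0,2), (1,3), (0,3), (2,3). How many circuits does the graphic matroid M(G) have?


A circuit in a graphic matroid = edge set of a simple cycle.
G has 4 vertices and 5 edges.
Enumerating all minimal edge subsets forming cycles...
Total circuits found: 3.

3


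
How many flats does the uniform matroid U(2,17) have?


Flats of U(2,17): every subset of size < 2 is a flat, plus E itself.
Count = (17 choose 0) + (17 choose 1) + 1
     = 1 + 17 + 1
     = 19.

19


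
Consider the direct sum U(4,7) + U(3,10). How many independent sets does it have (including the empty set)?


For a direct sum, |I(M1+M2)| = |I(M1)| * |I(M2)|.
|I(U(4,7))| = sum C(7,k) for k=0..4 = 99.
|I(U(3,10))| = sum C(10,k) for k=0..3 = 176.
Total = 99 * 176 = 17424.

17424


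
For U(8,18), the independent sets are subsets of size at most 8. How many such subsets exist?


Independent sets of U(8,18) are all subsets of size <= 8.
Count = (18 choose 0) + (18 choose 1) + (18 choose 2) + (18 choose 3) + (18 choose 4) + (18 choose 5) + (18 choose 6) + (18 choose 7) + (18 choose 8)
     = 1 + 18 + 153 + 816 + 3060 + 8568 + 18564 + 31824 + 43758
     = 106762.

106762


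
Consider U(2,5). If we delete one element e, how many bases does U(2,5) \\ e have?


Deleting e from U(2,5) gives U(2,4) since n > r.
Bases of U(2,4) = C(4,2) = 4! / (2! * 2!) = 6.

6


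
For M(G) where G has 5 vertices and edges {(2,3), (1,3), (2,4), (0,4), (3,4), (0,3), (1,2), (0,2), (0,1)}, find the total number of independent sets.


An independent set in a graphic matroid is an acyclic edge subset.
G has 5 vertices and 9 edges.
Enumerate all 2^9 = 512 subsets, checking for acyclicity.
Total independent sets = 198.

198


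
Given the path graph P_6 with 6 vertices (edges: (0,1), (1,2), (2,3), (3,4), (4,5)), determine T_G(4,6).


A path on 6 vertices is a tree with 5 edges.
T(x,y) = x^(5) for any tree.
T(4,6) = 4^5 = 1024.

1024


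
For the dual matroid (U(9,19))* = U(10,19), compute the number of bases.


The dual of U(r,n) is U(n-r, n) = U(10,19).
Bases of U(10,19) are all (10)-element subsets.
|B(M*)| = C(19,10) = 92378.

92378


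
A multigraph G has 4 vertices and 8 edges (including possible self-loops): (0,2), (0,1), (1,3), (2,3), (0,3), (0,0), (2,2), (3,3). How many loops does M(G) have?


In a graphic matroid, a loop is a self-loop edge (u,u) with rank 0.
Examining all 8 edges for self-loops...
Self-loops found: (0,0), (2,2), (3,3)
Number of loops = 3.

3


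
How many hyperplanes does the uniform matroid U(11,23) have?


Hyperplanes of U(11,23) are flats of rank 10.
In a uniform matroid, these are exactly the (10)-element subsets.
Count = C(23,10) = 23! / (10! * 13!) = 1144066.

1144066


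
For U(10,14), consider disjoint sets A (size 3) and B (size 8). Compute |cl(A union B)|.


|A union B| = 3 + 8 = 11 (disjoint).
In U(10,14), cl(S) = S if |S| < 10, else cl(S) = E.
Since 11 >= 10, cl(A union B) = E.
|cl(A union B)| = 14.

14


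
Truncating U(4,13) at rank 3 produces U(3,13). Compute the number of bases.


Truncating U(4,13) to rank 3 gives U(3,13).
Bases of U(3,13) are all 3-element subsets of 13 elements.
Number of bases = (13 choose 3) = 286.

286


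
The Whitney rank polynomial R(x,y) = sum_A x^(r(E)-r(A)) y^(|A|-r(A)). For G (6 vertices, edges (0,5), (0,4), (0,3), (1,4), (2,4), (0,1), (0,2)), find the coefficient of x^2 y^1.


R(x,y) = sum over A in 2^E of x^(r(E)-r(A)) * y^(|A|-r(A)).
G has 6 vertices, 7 edges. r(E) = 5.
Enumerate all 2^7 = 128 subsets.
Count subsets with r(E)-r(A)=2 and |A|-r(A)=1: 9.

9


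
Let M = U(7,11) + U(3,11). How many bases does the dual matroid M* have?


(M1+M2)* = M1* + M2*.
M1* = U(4,11), bases: C(11,4) = 330.
M2* = U(8,11), bases: C(11,8) = 165.
|B(M*)| = 330 * 165 = 54450.

54450


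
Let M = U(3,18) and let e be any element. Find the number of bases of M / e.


Contracting e from U(3,18) gives U(2,17).
Bases of U(2,17) = C(17,2) = (17 * 16) / (1 * 2) = 136.

136


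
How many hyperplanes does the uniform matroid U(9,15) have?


Hyperplanes of U(9,15) are flats of rank 8.
In a uniform matroid, these are exactly the (8)-element subsets.
Count = C(15,8) = 15! / (8! * 7!) = 6435.

6435


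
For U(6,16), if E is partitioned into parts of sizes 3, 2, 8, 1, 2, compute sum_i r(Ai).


r(Ai) = min(|Ai|, 6) for each part.
Sum = min(3,6) + min(2,6) + min(8,6) + min(1,6) + min(2,6)
    = 3 + 2 + 6 + 1 + 2
    = 14.

14


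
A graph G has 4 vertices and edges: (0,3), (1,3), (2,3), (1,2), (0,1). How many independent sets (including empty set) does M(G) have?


An independent set in a graphic matroid is an acyclic edge subset.
G has 4 vertices and 5 edges.
Enumerate all 2^5 = 32 subsets, checking for acyclicity.
Total independent sets = 24.

24


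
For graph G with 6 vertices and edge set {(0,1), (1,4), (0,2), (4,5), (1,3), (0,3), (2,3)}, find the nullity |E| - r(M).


Cycle rank (nullity) = |E| - r(M) = |E| - (|V| - c).
|E| = 7, |V| = 6, c = 1.
Nullity = 7 - (6 - 1) = 7 - 5 = 2.

2


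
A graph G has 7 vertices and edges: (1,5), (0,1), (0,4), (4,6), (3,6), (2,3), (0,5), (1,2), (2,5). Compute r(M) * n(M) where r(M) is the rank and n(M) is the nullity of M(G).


r(M) = |V| - c = 7 - 1 = 6.
nullity = |E| - r(M) = 9 - 6 = 3.
Product = 6 * 3 = 18.

18


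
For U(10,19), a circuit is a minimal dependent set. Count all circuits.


In U(10,19), circuits are the (11)-element subsets.
Any set of 11 elements is dependent, and removing any one element gives
an independent set of size 10, so it is a minimal dependent set.
Number of circuits = C(19,11) = 19! / (11! * 8!) = 75582.

75582


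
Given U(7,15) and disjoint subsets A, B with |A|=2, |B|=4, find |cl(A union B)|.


|A union B| = 2 + 4 = 6 (disjoint).
In U(7,15), cl(S) = S if |S| < 7, else cl(S) = E.
Since 6 < 7, cl(A union B) = A union B.
|cl(A union B)| = 6.

6


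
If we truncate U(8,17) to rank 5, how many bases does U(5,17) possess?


Truncating U(8,17) to rank 5 gives U(5,17).
Bases of U(5,17) are all 5-element subsets of 17 elements.
Number of bases = C(17,5) = 6188.

6188


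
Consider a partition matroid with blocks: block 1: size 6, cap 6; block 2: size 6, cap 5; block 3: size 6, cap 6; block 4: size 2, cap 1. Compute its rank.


Rank of a partition matroid = sum of min(|Si|, ci) for each block.
= min(6,6) + min(6,5) + min(6,6) + min(2,1)
= 6 + 5 + 6 + 1
= 18.

18


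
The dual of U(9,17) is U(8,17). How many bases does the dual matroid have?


The dual of U(r,n) is U(n-r, n) = U(8,17).
Bases of U(8,17) are all (8)-element subsets.
|B(M*)| = C(17,8) = 17! / (8! * 9!) = 24310.

24310


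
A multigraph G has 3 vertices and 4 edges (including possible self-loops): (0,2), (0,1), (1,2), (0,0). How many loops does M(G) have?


In a graphic matroid, a loop is a self-loop edge (u,u) with rank 0.
Examining all 4 edges for self-loops...
Self-loops found: (0,0)
Number of loops = 1.

1


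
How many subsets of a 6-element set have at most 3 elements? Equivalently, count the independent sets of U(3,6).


Independent sets of U(3,6) are all subsets of size <= 3.
Count = (6 choose 0) + (6 choose 1) + (6 choose 2) + (6 choose 3)
     = 1 + 6 + 15 + 20
     = 42.

42


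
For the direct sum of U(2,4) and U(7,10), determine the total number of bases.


Bases of a direct sum M1 + M2: |B| = |B(M1)| * |B(M2)|.
|B(U(2,4))| = C(4,2) = 6.
|B(U(7,10))| = C(10,7) = 120.
Total bases = 6 * 120 = 720.

720


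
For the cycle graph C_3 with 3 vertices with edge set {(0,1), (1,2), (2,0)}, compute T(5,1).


T(C_3; x,y) = x + x^2 + ... + x^(2) + y.
T(5,1) = 5^1 + 5^2 + 1
= 5 + 25 + 1
= 31.

31


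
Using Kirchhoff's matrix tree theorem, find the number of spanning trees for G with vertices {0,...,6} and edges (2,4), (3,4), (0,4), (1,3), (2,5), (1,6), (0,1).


By Kirchhoff's matrix tree theorem, the number of spanning trees equals
the determinant of any cofactor of the Laplacian matrix L.
G has 7 vertices and 7 edges.
Computing the (6 x 6) cofactor determinant gives 4.

4


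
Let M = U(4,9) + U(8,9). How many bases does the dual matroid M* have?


(M1+M2)* = M1* + M2*.
M1* = U(5,9), bases: C(9,5) = 126.
M2* = U(1,9), bases: C(9,1) = 9.
|B(M*)| = 126 * 9 = 1134.

1134


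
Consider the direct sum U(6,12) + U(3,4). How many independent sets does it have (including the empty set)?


For a direct sum, |I(M1+M2)| = |I(M1)| * |I(M2)|.
|I(U(6,12))| = sum C(12,k) for k=0..6 = 2510.
|I(U(3,4))| = sum C(4,k) for k=0..3 = 15.
Total = 2510 * 15 = 37650.

37650


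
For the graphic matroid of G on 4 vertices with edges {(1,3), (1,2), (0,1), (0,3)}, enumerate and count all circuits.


A circuit in a graphic matroid = edge set of a simple cycle.
G has 4 vertices and 4 edges.
Enumerating all minimal edge subsets forming cycles...
Total circuits found: 1.

1


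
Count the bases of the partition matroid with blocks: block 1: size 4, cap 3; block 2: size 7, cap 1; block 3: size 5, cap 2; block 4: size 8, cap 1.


A basis picks exactly ci elements from block i.
Number of bases = product of C(|Si|, ci).
= C(4,3) * C(7,1) * C(5,2) * C(8,1)
= 4 * 7 * 10 * 8
= 2240.

2240


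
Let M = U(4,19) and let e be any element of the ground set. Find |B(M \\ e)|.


Deleting e from U(4,19) gives U(4,18) since n > r.
Bases of U(4,18) = (18 choose 4) = 3060.

3060


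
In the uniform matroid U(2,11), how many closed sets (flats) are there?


Flats of U(2,11): every subset of size < 2 is a flat, plus E itself.
Count = (11 choose 0) + (11 choose 1) + 1
     = 1 + 11 + 1
     = 13.

13


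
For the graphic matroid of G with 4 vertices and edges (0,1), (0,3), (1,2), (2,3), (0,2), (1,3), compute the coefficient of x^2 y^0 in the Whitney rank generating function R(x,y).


R(x,y) = sum over A in 2^E of x^(r(E)-r(A)) * y^(|A|-r(A)).
G has 4 vertices, 6 edges. r(E) = 3.
Enumerate all 2^6 = 64 subsets.
Count subsets with r(E)-r(A)=2 and |A|-r(A)=0: 6.

6


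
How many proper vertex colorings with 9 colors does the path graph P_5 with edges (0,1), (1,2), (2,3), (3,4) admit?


P(P_5, k) = k * (k-1)^(4).
P(9) = 9 * 8^4 = 9 * 4096 = 36864.

36864


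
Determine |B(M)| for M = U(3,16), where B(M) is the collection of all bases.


Bases of U(3,16) are all 3-element subsets of the 16-element ground set.
Number of bases = C(16,3).
C(16,3) = (16 * 15 * 14) / (1 * 2 * 3) = 560.

560


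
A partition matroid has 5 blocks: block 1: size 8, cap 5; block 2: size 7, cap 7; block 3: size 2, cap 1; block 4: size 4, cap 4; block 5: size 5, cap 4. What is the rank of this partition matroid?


Rank of a partition matroid = sum of min(|Si|, ci) for each block.
= min(8,5) + min(7,7) + min(2,1) + min(4,4) + min(5,4)
= 5 + 7 + 1 + 4 + 4
= 21.

21


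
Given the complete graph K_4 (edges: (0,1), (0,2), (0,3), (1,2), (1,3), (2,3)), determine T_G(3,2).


T(K_4; x,y) = x^3 + 3x^2 + 4xy + 2x + y^3 + 3y^2 + 2y.
Substituting x=3, y=2:
= 27 + 27 + 24 + 6 + 8 + 12 + 4
= 108.

108


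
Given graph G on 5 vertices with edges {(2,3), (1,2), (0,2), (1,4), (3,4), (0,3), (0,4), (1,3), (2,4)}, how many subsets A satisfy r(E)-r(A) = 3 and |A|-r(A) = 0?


R(x,y) = sum over A in 2^E of x^(r(E)-r(A)) * y^(|A|-r(A)).
G has 5 vertices, 9 edges. r(E) = 4.
Enumerate all 2^9 = 512 subsets.
Count subsets with r(E)-r(A)=3 and |A|-r(A)=0: 9.

9


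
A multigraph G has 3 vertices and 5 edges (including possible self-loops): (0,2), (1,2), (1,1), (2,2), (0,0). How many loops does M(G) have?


In a graphic matroid, a loop is a self-loop edge (u,u) with rank 0.
Examining all 5 edges for self-loops...
Self-loops found: (1,1), (2,2), (0,0)
Number of loops = 3.

3


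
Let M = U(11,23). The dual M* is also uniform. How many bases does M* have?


The dual of U(r,n) is U(n-r, n) = U(12,23).
Bases of U(12,23) are all (12)-element subsets.
|B(M*)| = (23 choose 12) = 1352078.

1352078


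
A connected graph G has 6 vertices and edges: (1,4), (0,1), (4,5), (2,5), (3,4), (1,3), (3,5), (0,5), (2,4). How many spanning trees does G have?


By Kirchhoff's matrix tree theorem, the number of spanning trees equals
the determinant of any cofactor of the Laplacian matrix L.
G has 6 vertices and 9 edges.
Computing the (5 x 5) cofactor determinant gives 61.

61


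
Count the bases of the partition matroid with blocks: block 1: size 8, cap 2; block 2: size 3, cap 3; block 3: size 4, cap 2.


A basis picks exactly ci elements from block i.
Number of bases = product of C(|Si|, ci).
= C(8,2) * C(3,3) * C(4,2)
= 28 * 1 * 6
= 168.

168


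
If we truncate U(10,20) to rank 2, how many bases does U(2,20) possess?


Truncating U(10,20) to rank 2 gives U(2,20).
Bases of U(2,20) are all 2-element subsets of 20 elements.
Number of bases = (20 choose 2) = 190.

190


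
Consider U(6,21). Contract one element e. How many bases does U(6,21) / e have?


Contracting e from U(6,21) gives U(5,20).
Bases of U(5,20) = (20 choose 5) = 15504.

15504


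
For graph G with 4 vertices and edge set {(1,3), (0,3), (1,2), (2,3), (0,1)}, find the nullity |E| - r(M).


Cycle rank (nullity) = |E| - r(M) = |E| - (|V| - c).
|E| = 5, |V| = 4, c = 1.
Nullity = 5 - (4 - 1) = 5 - 3 = 2.

2


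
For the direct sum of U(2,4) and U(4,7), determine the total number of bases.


Bases of a direct sum M1 + M2: |B| = |B(M1)| * |B(M2)|.
|B(U(2,4))| = C(4,2) = 6.
|B(U(4,7))| = C(7,4) = 35.
Total bases = 6 * 35 = 210.

210


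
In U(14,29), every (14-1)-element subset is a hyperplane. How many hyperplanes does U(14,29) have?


Hyperplanes of U(14,29) are flats of rank 13.
In a uniform matroid, these are exactly the (13)-element subsets.
Count = C(29,13) = 67863915.

67863915


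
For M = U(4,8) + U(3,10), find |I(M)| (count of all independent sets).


For a direct sum, |I(M1+M2)| = |I(M1)| * |I(M2)|.
|I(U(4,8))| = sum C(8,k) for k=0..4 = 163.
|I(U(3,10))| = sum C(10,k) for k=0..3 = 176.
Total = 163 * 176 = 28688.

28688


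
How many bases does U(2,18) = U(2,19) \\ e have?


Deleting e from U(2,19) gives U(2,18) since n > r.
Bases of U(2,18) = (18 choose 2) = 153.

153


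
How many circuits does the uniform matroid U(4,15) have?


In U(4,15), circuits are the (5)-element subsets.
Any set of 5 elements is dependent, and removing any one element gives
an independent set of size 4, so it is a minimal dependent set.
Number of circuits = C(15,5) = 15! / (5! * 10!) = 3003.

3003


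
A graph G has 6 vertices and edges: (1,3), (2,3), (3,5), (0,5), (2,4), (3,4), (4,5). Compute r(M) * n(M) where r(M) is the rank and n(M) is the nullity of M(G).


r(M) = |V| - c = 6 - 1 = 5.
nullity = |E| - r(M) = 7 - 5 = 2.
Product = 5 * 2 = 10.

10


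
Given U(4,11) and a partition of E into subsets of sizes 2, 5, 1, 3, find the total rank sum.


r(Ai) = min(|Ai|, 4) for each part.
Sum = min(2,4) + min(5,4) + min(1,4) + min(3,4)
    = 2 + 4 + 1 + 3
    = 10.

10


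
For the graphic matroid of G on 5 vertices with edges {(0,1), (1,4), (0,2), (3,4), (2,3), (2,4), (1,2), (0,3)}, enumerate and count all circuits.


A circuit in a graphic matroid = edge set of a simple cycle.
G has 5 vertices and 8 edges.
Enumerating all minimal edge subsets forming cycles...
Total circuits found: 13.

13


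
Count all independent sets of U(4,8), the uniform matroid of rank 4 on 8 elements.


Independent sets of U(4,8) are all subsets of size <= 4.
Count = C(8,0) + C(8,1) + C(8,2) + C(8,3) + C(8,4)
     = 1 + 8 + 28 + 56 + 70
     = 163.

163


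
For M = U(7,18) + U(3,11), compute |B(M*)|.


(M1+M2)* = M1* + M2*.
M1* = U(11,18), bases: C(18,11) = 31824.
M2* = U(8,11), bases: C(11,8) = 165.
|B(M*)| = 31824 * 165 = 5250960.

5250960


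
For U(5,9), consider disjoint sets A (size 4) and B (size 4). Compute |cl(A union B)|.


|A union B| = 4 + 4 = 8 (disjoint).
In U(5,9), cl(S) = S if |S| < 5, else cl(S) = E.
Since 8 >= 5, cl(A union B) = E.
|cl(A union B)| = 9.

9


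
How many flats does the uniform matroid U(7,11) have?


Flats of U(7,11): every subset of size < 7 is a flat, plus E itself.
Count = C(11,0) + C(11,1) + C(11,2) + C(11,3) + C(11,4) + C(11,5) + C(11,6) + 1
     = 1 + 11 + 55 + 165 + 330 + 462 + 462 + 1
     = 1487.

1487


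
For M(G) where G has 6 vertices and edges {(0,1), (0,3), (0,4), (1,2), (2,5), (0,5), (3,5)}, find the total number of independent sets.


An independent set in a graphic matroid is an acyclic edge subset.
G has 6 vertices and 7 edges.
Enumerate all 2^7 = 128 subsets, checking for acyclicity.
Total independent sets = 104.

104


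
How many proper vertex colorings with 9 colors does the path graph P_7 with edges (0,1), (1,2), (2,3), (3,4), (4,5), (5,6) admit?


P(P_7, k) = k * (k-1)^(6).
P(9) = 9 * 8^6 = 9 * 262144 = 2359296.

2359296


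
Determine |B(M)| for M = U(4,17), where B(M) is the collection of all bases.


Bases of U(4,17) are all 4-element subsets of the 17-element ground set.
Number of bases = C(17,4).
(17 choose 4) = 2380.

2380


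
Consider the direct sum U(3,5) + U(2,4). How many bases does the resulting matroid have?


Bases of a direct sum M1 + M2: |B| = |B(M1)| * |B(M2)|.
|B(U(3,5))| = C(5,3) = 10.
|B(U(2,4))| = C(4,2) = 6.
Total bases = 10 * 6 = 60.

60


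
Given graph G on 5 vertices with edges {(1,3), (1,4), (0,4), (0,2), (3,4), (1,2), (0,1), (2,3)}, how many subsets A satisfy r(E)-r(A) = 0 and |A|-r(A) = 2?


R(x,y) = sum over A in 2^E of x^(r(E)-r(A)) * y^(|A|-r(A)).
G has 5 vertices, 8 edges. r(E) = 4.
Enumerate all 2^8 = 256 subsets.
Count subsets with r(E)-r(A)=0 and |A|-r(A)=2: 28.

28


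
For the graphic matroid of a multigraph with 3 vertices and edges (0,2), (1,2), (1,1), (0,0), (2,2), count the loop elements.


In a graphic matroid, a loop is a self-loop edge (u,u) with rank 0.
Examining all 5 edges for self-loops...
Self-loops found: (1,1), (0,0), (2,2)
Number of loops = 3.

3


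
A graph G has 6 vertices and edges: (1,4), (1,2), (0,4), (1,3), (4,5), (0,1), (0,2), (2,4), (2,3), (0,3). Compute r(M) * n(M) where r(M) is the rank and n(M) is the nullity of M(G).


r(M) = |V| - c = 6 - 1 = 5.
nullity = |E| - r(M) = 10 - 5 = 5.
Product = 5 * 5 = 25.

25


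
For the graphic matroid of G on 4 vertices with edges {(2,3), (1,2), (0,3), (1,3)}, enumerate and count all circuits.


A circuit in a graphic matroid = edge set of a simple cycle.
G has 4 vertices and 4 edges.
Enumerating all minimal edge subsets forming cycles...
Total circuits found: 1.

1


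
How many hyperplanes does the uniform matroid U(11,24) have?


Hyperplanes of U(11,24) are flats of rank 10.
In a uniform matroid, these are exactly the (10)-element subsets.
Count = C(24,10) = 24! / (10! * 14!) = 1961256.

1961256


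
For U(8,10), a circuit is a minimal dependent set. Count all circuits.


In U(8,10), circuits are the (9)-element subsets.
Any set of 9 elements is dependent, and removing any one element gives
an independent set of size 8, so it is a minimal dependent set.
Number of circuits = (10 choose 9) = 10.

10


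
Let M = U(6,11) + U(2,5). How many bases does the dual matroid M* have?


(M1+M2)* = M1* + M2*.
M1* = U(5,11), bases: C(11,5) = 462.
M2* = U(3,5), bases: C(5,3) = 10.
|B(M*)| = 462 * 10 = 4620.

4620


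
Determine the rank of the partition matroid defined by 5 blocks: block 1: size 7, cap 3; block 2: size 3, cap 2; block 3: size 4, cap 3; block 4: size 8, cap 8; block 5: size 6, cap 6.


Rank of a partition matroid = sum of min(|Si|, ci) for each block.
= min(7,3) + min(3,2) + min(4,3) + min(8,8) + min(6,6)
= 3 + 2 + 3 + 8 + 6
= 22.

22


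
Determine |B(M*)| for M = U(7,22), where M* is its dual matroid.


The dual of U(r,n) is U(n-r, n) = U(15,22).
Bases of U(15,22) are all (15)-element subsets.
|B(M*)| = C(22,15) = 170544.

170544


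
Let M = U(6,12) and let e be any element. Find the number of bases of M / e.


Contracting e from U(6,12) gives U(5,11).
Bases of U(5,11) = (11 choose 5) = 462.

462


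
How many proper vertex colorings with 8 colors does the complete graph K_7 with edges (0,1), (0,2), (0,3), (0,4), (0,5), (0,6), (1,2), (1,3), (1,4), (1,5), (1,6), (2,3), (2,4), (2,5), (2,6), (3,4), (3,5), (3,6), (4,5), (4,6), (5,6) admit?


P(K_7, k) = k(k-1)(k-2)...(k-6).
P(8) = (8) * (7) * (6) * (5) * (4) * (3) * (2) = 40320.

40320


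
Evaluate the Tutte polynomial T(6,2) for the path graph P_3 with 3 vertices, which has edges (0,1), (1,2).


A path on 3 vertices is a tree with 2 edges.
T(x,y) = x^(2) for any tree.
T(6,2) = 6^2 = 36.

36


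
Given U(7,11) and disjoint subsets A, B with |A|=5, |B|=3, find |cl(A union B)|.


|A union B| = 5 + 3 = 8 (disjoint).
In U(7,11), cl(S) = S if |S| < 7, else cl(S) = E.
Since 8 >= 7, cl(A union B) = E.
|cl(A union B)| = 11.

11


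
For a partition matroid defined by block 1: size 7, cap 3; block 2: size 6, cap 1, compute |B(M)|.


A basis picks exactly ci elements from block i.
Number of bases = product of C(|Si|, ci).
= C(7,3) * C(6,1)
= 35 * 6
= 210.

210


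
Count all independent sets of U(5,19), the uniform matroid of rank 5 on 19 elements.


Independent sets of U(5,19) are all subsets of size <= 5.
Count = (19 choose 0) + (19 choose 1) + (19 choose 2) + (19 choose 3) + (19 choose 4) + (19 choose 5)
     = 1 + 19 + 171 + 969 + 3876 + 11628
     = 16664.

16664


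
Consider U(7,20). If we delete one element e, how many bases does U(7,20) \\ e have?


Deleting e from U(7,20) gives U(7,19) since n > r.
Bases of U(7,19) = C(19,7) = 50388.

50388


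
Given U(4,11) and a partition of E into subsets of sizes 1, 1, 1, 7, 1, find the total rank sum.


r(Ai) = min(|Ai|, 4) for each part.
Sum = min(1,4) + min(1,4) + min(1,4) + min(7,4) + min(1,4)
    = 1 + 1 + 1 + 4 + 1
    = 8.

8


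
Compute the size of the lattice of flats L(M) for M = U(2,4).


Flats of U(2,4): every subset of size < 2 is a flat, plus E itself.
Count = (4 choose 0) + (4 choose 1) + 1
     = 1 + 4 + 1
     = 6.

6


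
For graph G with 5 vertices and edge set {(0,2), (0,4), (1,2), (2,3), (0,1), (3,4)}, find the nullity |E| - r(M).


Cycle rank (nullity) = |E| - r(M) = |E| - (|V| - c).
|E| = 6, |V| = 5, c = 1.
Nullity = 6 - (5 - 1) = 6 - 4 = 2.

2


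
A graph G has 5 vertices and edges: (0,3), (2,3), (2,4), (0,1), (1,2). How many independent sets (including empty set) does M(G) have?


An independent set in a graphic matroid is an acyclic edge subset.
G has 5 vertices and 5 edges.
Enumerate all 2^5 = 32 subsets, checking for acyclicity.
Total independent sets = 30.

30


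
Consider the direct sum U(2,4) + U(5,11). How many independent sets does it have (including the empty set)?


For a direct sum, |I(M1+M2)| = |I(M1)| * |I(M2)|.
|I(U(2,4))| = sum C(4,k) for k=0..2 = 11.
|I(U(5,11))| = sum C(11,k) for k=0..5 = 1024.
Total = 11 * 1024 = 11264.

11264


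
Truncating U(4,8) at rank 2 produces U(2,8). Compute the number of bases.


Truncating U(4,8) to rank 2 gives U(2,8).
Bases of U(2,8) are all 2-element subsets of 8 elements.
Number of bases = (8 choose 2) = 28.

28


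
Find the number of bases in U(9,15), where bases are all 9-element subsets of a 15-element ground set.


Bases of U(9,15) are all 9-element subsets of the 15-element ground set.
Number of bases = C(15,9).
C(15,9) = 15! / (9! * 6!) = 5005.

5005


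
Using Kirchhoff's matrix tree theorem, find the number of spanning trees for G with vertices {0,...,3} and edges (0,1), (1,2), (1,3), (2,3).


By Kirchhoff's matrix tree theorem, the number of spanning trees equals
the determinant of any cofactor of the Laplacian matrix L.
G has 4 vertices and 4 edges.
Computing the (3 x 3) cofactor determinant gives 3.

3


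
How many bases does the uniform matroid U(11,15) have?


Bases of U(11,15) are all 11-element subsets of the 15-element ground set.
Number of bases = C(15,11).
C(15,11) = 15! / (11! * 4!) = 1365.

1365


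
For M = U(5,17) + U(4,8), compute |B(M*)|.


(M1+M2)* = M1* + M2*.
M1* = U(12,17), bases: C(17,12) = 6188.
M2* = U(4,8), bases: C(8,4) = 70.
|B(M*)| = 6188 * 70 = 433160.

433160


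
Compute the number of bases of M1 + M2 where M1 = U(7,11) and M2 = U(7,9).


Bases of a direct sum M1 + M2: |B| = |B(M1)| * |B(M2)|.
|B(U(7,11))| = C(11,7) = 330.
|B(U(7,9))| = C(9,7) = 36.
Total bases = 330 * 36 = 11880.

11880


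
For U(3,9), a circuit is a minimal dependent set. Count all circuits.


In U(3,9), circuits are the (4)-element subsets.
Any set of 4 elements is dependent, and removing any one element gives
an independent set of size 3, so it is a minimal dependent set.
Number of circuits = (9 choose 4) = 126.

126


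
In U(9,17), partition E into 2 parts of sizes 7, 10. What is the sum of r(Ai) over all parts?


r(Ai) = min(|Ai|, 9) for each part.
Sum = min(7,9) + min(10,9)
    = 7 + 9
    = 16.

16


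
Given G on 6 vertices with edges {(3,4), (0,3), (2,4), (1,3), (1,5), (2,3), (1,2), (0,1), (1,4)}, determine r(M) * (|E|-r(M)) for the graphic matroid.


r(M) = |V| - c = 6 - 1 = 5.
nullity = |E| - r(M) = 9 - 5 = 4.
Product = 5 * 4 = 20.

20


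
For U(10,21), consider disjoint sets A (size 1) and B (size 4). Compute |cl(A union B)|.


|A union B| = 1 + 4 = 5 (disjoint).
In U(10,21), cl(S) = S if |S| < 10, else cl(S) = E.
Since 5 < 10, cl(A union B) = A union B.
|cl(A union B)| = 5.

5


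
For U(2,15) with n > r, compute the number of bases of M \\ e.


Deleting e from U(2,15) gives U(2,14) since n > r.
Bases of U(2,14) = C(14,2) = (14 * 13) / (1 * 2) = 91.

91


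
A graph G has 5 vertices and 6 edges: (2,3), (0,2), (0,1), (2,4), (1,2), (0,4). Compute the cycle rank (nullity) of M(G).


Cycle rank (nullity) = |E| - r(M) = |E| - (|V| - c).
|E| = 6, |V| = 5, c = 1.
Nullity = 6 - (5 - 1) = 6 - 4 = 2.

2


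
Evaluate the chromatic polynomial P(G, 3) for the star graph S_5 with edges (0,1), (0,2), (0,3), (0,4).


P(tree, k) = k * (k-1)^(4) for any tree on 5 vertices.
P(3) = 3 * 2^4 = 3 * 16 = 48.

48


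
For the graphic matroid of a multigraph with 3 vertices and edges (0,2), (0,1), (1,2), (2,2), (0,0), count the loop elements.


In a graphic matroid, a loop is a self-loop edge (u,u) with rank 0.
Examining all 5 edges for self-loops...
Self-loops found: (2,2), (0,0)
Number of loops = 2.

2


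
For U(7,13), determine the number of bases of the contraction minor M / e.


Contracting e from U(7,13) gives U(6,12).
Bases of U(6,12) = C(12,6) = 12! / (6! * 6!) = 924.

924


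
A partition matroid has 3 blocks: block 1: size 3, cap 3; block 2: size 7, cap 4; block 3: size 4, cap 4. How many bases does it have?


A basis picks exactly ci elements from block i.
Number of bases = product of C(|Si|, ci).
= C(3,3) * C(7,4) * C(4,4)
= 1 * 35 * 1
= 35.

35


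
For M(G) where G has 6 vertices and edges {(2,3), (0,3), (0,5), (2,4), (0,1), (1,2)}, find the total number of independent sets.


An independent set in a graphic matroid is an acyclic edge subset.
G has 6 vertices and 6 edges.
Enumerate all 2^6 = 64 subsets, checking for acyclicity.
Total independent sets = 60.

60


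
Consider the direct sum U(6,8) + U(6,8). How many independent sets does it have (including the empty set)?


For a direct sum, |I(M1+M2)| = |I(M1)| * |I(M2)|.
|I(U(6,8))| = sum C(8,k) for k=0..6 = 247.
|I(U(6,8))| = sum C(8,k) for k=0..6 = 247.
Total = 247 * 247 = 61009.

61009
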